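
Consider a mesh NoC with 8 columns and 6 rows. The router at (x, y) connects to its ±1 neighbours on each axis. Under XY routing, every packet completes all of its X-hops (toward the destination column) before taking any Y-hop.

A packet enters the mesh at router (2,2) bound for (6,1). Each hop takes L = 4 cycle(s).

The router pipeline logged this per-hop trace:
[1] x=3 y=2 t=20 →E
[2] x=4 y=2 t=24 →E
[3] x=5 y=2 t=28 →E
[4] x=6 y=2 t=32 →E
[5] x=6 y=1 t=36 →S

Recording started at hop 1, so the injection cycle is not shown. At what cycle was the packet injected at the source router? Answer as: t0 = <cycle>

cyc[1] = 20 and cyc[k] = t0 + k·L for every k.
Therefore t0 = 20 − L = 16.

t0 = 16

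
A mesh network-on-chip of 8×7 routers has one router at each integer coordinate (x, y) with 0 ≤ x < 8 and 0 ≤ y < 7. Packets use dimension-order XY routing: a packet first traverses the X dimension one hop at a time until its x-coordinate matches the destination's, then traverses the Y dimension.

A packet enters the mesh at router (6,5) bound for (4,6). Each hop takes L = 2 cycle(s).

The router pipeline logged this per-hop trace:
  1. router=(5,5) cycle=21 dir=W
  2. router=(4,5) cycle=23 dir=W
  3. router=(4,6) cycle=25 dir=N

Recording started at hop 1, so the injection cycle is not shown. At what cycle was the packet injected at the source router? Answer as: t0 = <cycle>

t0 = 19

The first recorded entry is hop 1 at cycle 21.
t0 = cyc[1] − L = 21 − 2 = 19.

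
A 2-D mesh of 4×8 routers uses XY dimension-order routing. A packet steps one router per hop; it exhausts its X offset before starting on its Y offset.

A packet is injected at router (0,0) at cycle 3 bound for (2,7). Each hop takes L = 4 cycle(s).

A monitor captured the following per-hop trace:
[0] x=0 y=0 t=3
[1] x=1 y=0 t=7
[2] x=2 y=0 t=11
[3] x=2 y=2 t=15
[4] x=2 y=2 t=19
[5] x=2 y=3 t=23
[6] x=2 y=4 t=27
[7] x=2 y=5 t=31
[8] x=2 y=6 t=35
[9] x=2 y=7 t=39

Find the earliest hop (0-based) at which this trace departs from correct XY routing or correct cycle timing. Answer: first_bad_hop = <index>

first_bad_hop = 3

check 1→ d=(1,0) cyc+4: ok
check 2→ d=(1,0) cyc+4: ok
check 3→ d=(0,2) cyc+4: BAD: non-unit step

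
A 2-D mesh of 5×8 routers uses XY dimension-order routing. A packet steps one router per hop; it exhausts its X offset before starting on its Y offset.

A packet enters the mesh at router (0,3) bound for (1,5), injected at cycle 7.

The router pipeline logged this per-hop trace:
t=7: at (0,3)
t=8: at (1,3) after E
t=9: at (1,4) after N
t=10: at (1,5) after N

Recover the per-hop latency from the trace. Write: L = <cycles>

Δcyc across hop 0→1: 8 − 7 = 1.
Per-hop latency L = Δcyc = 1.

L = 1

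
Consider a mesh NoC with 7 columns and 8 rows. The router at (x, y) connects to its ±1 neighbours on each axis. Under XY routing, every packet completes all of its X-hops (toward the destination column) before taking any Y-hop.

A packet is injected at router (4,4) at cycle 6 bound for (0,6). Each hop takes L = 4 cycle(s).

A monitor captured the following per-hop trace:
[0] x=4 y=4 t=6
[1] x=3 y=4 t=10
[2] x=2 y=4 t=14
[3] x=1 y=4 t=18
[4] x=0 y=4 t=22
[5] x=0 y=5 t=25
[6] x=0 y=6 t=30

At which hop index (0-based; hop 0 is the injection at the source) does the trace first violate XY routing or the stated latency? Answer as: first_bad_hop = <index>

first_bad_hop = 5

check 1→ d=(-1,0) cyc+4: ok
check 2→ d=(-1,0) cyc+4: ok
check 3→ d=(-1,0) cyc+4: ok
check 4→ d=(-1,0) cyc+4: ok
check 5→ d=(0,1) cyc+3: BAD: Δcyc=3≠L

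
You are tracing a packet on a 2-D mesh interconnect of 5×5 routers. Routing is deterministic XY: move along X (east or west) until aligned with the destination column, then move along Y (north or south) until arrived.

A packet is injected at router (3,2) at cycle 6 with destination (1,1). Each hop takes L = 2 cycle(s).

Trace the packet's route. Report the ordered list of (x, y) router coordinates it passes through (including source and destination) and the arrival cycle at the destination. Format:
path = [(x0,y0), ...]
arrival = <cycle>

[0] x=3 y=2 t=6
[1] x=2 y=2 t=8 →W
[2] x=1 y=2 t=10 →W
[3] x=1 y=1 t=12 →S

path = [(3,2), (2,2), (1,2), (1,1)]
arrival = 12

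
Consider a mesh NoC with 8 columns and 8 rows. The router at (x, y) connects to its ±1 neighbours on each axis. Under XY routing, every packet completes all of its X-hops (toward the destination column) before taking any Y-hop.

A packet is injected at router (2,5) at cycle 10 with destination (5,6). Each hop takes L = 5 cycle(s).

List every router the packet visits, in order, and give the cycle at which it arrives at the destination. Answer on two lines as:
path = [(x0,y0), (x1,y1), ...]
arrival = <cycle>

path = [(2,5), (3,5), (4,5), (5,5), (5,6)]
arrival = 30

t=10: at (2,5)
t=15: at (3,5) after E
t=20: at (4,5) after E
t=25: at (5,5) after E
t=30: at (5,6) after N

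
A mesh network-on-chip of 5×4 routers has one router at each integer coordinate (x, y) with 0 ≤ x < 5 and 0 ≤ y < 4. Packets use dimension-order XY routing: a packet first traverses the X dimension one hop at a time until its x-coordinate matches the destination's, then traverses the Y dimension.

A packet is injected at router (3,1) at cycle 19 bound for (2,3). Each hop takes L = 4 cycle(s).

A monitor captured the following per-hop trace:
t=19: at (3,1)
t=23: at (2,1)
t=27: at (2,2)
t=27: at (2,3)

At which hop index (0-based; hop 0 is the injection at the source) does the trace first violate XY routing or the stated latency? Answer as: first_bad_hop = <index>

first_bad_hop = 3

check 1→ d=(-1,0) cyc+4: ok
check 2→ d=(0,1) cyc+4: ok
check 3→ d=(0,1) cyc+0: BAD: Δcyc=0≠L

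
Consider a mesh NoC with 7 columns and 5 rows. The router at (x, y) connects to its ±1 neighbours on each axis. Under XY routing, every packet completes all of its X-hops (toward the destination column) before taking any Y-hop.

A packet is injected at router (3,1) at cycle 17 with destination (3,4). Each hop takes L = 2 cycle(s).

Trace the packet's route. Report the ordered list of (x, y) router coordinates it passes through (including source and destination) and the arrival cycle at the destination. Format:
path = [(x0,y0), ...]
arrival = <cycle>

path = [(3,1), (3,2), (3,3), (3,4)]
arrival = 23

  0. router=(3,1) cycle=17 (inject)
  1. router=(3,2) cycle=19 dir=N
  2. router=(3,3) cycle=21 dir=N
  3. router=(3,4) cycle=23 dir=N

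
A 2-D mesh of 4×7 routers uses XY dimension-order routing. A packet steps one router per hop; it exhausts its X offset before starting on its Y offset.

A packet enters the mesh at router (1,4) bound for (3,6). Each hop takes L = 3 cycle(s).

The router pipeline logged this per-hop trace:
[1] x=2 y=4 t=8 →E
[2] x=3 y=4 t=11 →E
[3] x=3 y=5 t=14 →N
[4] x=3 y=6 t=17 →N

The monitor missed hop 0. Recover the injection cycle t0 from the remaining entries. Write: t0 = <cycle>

t0 = 5

cyc[1] = 8 and cyc[k] = t0 + k·L for every k.
Subtract one hop: t0 = 8 − 3 = 5.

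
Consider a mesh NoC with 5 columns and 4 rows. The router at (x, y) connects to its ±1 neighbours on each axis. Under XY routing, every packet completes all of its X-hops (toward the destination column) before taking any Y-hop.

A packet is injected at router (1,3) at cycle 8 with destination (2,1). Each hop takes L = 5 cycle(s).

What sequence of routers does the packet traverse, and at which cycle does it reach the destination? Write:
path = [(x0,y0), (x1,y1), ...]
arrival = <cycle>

path = [(1,3), (2,3), (2,2), (2,1)]
arrival = 23

#0 — 1,3 | c8
#1 — 2,3 | c13 | E
#2 — 2,2 | c18 | S
#3 — 2,1 | c23 | S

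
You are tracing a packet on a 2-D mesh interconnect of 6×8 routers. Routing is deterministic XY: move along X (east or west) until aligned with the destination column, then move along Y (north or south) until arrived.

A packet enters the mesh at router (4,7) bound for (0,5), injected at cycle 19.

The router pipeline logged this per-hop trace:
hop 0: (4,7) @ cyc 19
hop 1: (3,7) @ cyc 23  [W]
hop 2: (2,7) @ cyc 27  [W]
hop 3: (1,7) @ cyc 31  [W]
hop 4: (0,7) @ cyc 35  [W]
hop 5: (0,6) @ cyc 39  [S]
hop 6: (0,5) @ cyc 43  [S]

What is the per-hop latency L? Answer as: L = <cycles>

Between hops 0 and 1 the cycle counter advances 23 − 19 = 4.
Each hop adds L, hence L = 4.

L = 4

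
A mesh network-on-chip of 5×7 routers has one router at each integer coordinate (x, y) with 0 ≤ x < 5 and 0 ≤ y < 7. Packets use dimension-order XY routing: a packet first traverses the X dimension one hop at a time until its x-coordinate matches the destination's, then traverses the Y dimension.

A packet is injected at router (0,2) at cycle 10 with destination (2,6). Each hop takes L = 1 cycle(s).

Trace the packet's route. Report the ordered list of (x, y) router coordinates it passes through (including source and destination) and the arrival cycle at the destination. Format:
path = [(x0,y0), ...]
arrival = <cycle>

[0] x=0 y=2 t=10
[1] x=1 y=2 t=11 →E
[2] x=2 y=2 t=12 →E
[3] x=2 y=3 t=13 →N
[4] x=2 y=4 t=14 →N
[5] x=2 y=5 t=15 →N
[6] x=2 y=6 t=16 →N

path = [(0,2), (1,2), (2,2), (2,3), (2,4), (2,5), (2,6)]
arrival = 16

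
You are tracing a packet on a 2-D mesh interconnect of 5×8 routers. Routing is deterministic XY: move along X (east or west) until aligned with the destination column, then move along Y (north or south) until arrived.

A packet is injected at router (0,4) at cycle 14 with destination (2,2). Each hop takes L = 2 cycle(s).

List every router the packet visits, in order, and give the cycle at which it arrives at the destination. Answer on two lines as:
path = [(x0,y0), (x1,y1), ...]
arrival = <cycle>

t=14: at (0,4)
t=16: at (1,4) after E
t=18: at (2,4) after E
t=20: at (2,3) after S
t=22: at (2,2) after S

path = [(0,4), (1,4), (2,4), (2,3), (2,2)]
arrival = 22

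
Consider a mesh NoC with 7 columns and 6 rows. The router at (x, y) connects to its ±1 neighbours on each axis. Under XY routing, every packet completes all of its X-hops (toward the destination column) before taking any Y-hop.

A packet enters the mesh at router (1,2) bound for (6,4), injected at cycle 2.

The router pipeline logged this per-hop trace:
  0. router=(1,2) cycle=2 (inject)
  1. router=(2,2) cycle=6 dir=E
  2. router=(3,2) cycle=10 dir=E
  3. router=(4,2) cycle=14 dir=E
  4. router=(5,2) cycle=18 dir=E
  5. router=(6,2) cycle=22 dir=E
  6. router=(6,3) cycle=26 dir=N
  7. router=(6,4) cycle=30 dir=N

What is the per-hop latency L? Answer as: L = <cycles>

L = 4

Between hops 0 and 1 the cycle counter advances 6 − 2 = 4.
Each hop adds L, hence L = 4.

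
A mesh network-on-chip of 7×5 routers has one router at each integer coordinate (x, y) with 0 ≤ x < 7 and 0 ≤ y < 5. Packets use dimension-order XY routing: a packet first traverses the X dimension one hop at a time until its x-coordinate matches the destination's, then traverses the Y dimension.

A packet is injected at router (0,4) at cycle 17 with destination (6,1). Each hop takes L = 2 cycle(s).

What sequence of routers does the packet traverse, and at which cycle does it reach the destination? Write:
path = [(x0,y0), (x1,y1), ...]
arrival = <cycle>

#0 — 0,4 | c17
#1 — 1,4 | c19 | E
#2 — 2,4 | c21 | E
#3 — 3,4 | c23 | E
#4 — 4,4 | c25 | E
#5 — 5,4 | c27 | E
#6 — 6,4 | c29 | E
#7 — 6,3 | c31 | S
#8 — 6,2 | c33 | S
#9 — 6,1 | c35 | S

path = [(0,4), (1,4), (2,4), (3,4), (4,4), (5,4), (6,4), (6,3), (6,2), (6,1)]
arrival = 35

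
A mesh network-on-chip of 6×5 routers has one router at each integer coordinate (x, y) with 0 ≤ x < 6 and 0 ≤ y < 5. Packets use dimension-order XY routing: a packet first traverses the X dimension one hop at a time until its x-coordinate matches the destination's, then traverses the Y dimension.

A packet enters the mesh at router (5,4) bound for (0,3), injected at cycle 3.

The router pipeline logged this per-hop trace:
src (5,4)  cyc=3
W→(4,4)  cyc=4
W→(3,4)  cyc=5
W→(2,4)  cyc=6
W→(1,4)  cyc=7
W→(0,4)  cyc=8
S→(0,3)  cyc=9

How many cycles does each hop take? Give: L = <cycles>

Δcyc across hop 0→1: 4 − 3 = 1.
Per-hop latency L = Δcyc = 1.

L = 1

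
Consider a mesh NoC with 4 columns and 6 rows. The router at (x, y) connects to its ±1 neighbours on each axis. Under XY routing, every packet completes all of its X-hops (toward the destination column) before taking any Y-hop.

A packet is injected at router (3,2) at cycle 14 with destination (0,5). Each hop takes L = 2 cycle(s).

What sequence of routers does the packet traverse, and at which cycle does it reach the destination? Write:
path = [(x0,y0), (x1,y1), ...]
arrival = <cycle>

#0 — 3,2 | c14
#1 — 2,2 | c16 | W
#2 — 1,2 | c18 | W
#3 — 0,2 | c20 | W
#4 — 0,3 | c22 | N
#5 — 0,4 | c24 | N
#6 — 0,5 | c26 | N

path = [(3,2), (2,2), (1,2), (0,2), (0,3), (0,4), (0,5)]
arrival = 26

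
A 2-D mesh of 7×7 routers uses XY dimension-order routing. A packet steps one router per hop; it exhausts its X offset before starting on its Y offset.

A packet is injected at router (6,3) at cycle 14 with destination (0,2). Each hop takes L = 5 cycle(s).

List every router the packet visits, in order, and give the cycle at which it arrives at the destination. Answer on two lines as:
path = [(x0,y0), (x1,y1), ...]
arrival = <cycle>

path = [(6,3), (5,3), (4,3), (3,3), (2,3), (1,3), (0,3), (0,2)]
arrival = 49

src (6,3)  cyc=14
W→(5,3)  cyc=19
W→(4,3)  cyc=24
W→(3,3)  cyc=29
W→(2,3)  cyc=34
W→(1,3)  cyc=39
W→(0,3)  cyc=44
S→(0,2)  cyc=49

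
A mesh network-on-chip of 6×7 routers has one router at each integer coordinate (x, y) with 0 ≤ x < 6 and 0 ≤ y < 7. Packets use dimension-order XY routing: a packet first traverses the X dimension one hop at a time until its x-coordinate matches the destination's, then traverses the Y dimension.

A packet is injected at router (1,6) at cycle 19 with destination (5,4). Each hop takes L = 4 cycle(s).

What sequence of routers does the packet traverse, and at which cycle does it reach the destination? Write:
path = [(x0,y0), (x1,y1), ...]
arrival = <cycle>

path = [(1,6), (2,6), (3,6), (4,6), (5,6), (5,5), (5,4)]
arrival = 43

[0] x=1 y=6 t=19
[1] x=2 y=6 t=23 →E
[2] x=3 y=6 t=27 →E
[3] x=4 y=6 t=31 →E
[4] x=5 y=6 t=35 →E
[5] x=5 y=5 t=39 →S
[6] x=5 y=4 t=43 →S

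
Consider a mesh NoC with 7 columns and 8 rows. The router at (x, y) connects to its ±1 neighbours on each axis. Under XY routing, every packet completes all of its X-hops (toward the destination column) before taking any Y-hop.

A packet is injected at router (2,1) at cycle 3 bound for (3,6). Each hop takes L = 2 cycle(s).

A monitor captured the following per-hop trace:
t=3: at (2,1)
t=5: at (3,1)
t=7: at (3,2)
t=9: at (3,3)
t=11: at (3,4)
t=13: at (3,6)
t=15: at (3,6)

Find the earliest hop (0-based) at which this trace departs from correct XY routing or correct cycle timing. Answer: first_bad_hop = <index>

first_bad_hop = 5

check 1→ d=(1,0) cyc+2: ok
check 2→ d=(0,1) cyc+2: ok
check 3→ d=(0,1) cyc+2: ok
check 4→ d=(0,1) cyc+2: ok
check 5→ d=(0,2) cyc+2: BAD: non-unit step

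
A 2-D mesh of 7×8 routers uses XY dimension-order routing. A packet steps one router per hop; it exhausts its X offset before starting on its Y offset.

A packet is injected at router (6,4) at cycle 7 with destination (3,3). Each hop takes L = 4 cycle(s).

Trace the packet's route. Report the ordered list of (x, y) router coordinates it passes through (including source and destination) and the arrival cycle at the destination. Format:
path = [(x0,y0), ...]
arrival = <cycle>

hop 0: (6,4) @ cyc 7
hop 1: (5,4) @ cyc 11  [W]
hop 2: (4,4) @ cyc 15  [W]
hop 3: (3,4) @ cyc 19  [W]
hop 4: (3,3) @ cyc 23  [S]

path = [(6,4), (5,4), (4,4), (3,4), (3,3)]
arrival = 23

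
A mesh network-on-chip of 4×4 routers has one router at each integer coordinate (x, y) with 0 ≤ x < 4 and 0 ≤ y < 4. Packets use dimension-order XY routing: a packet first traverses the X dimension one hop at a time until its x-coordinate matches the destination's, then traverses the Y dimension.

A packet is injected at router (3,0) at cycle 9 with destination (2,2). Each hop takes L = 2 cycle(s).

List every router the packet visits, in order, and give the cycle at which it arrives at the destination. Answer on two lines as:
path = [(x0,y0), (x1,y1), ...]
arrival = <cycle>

t=9: at (3,0)
t=11: at (2,0) after W
t=13: at (2,1) after N
t=15: at (2,2) after N

path = [(3,0), (2,0), (2,1), (2,2)]
arrival = 15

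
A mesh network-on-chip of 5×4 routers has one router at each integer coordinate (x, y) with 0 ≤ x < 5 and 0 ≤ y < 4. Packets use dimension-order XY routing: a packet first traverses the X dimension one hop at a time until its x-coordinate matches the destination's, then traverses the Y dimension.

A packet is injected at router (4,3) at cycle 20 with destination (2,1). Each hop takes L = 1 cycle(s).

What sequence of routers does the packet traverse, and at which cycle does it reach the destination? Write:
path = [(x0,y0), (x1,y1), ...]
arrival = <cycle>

src (4,3)  cyc=20
W→(3,3)  cyc=21
W→(2,3)  cyc=22
S→(2,2)  cyc=23
S→(2,1)  cyc=24

path = [(4,3), (3,3), (2,3), (2,2), (2,1)]
arrival = 24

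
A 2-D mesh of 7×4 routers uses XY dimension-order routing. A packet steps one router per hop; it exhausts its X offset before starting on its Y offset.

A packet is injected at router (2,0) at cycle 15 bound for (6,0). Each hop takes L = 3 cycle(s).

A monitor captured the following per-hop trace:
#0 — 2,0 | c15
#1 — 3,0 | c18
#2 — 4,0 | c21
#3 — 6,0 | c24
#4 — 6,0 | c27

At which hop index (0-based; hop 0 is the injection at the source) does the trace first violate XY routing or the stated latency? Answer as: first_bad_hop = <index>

[1] (+1,+0) / 3c ⇒ ok
[2] (+1,+0) / 3c ⇒ ok
[3] (+2,+0) / 3c ⇒ BAD: non-unit step

first_bad_hop = 3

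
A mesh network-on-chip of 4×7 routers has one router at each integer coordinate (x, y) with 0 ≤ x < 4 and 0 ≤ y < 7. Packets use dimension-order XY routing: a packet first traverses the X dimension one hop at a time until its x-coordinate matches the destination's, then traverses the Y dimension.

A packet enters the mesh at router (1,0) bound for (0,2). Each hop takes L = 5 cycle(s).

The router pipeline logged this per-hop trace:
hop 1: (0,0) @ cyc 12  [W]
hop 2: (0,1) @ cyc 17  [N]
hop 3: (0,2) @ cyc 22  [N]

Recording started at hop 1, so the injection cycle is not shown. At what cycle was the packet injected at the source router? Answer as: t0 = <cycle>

Hop 1 reached at cycle 12; hop k is at t0 + k·L.
So t0 = 12 − 1·5 = 7.

t0 = 7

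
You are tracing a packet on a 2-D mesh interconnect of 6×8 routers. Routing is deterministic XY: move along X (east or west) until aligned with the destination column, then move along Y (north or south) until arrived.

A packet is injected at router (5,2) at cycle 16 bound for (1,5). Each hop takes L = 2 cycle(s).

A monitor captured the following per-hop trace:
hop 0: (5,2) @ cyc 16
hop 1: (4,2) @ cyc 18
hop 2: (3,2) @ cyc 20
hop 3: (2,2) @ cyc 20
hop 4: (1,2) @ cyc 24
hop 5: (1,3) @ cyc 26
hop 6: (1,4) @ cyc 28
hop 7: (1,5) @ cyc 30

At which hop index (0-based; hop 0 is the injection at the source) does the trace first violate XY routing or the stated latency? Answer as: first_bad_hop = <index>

hop 1: step (-1,+0), +2 cyc — ok
hop 2: step (-1,+0), +2 cyc — ok
hop 3: step (-1,+0), +0 cyc — BAD: Δcyc=0≠L

first_bad_hop = 3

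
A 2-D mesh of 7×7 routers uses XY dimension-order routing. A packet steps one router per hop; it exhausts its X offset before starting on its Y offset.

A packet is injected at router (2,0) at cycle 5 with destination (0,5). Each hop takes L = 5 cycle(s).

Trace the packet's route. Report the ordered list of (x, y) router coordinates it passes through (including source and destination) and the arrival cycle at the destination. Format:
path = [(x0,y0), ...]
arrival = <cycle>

path = [(2,0), (1,0), (0,0), (0,1), (0,2), (0,3), (0,4), (0,5)]
arrival = 40

  0. router=(2,0) cycle=5 (inject)
  1. router=(1,0) cycle=10 dir=W
  2. router=(0,0) cycle=15 dir=W
  3. router=(0,1) cycle=20 dir=N
  4. router=(0,2) cycle=25 dir=N
  5. router=(0,3) cycle=30 dir=N
  6. router=(0,4) cycle=35 dir=N
  7. router=(0,5) cycle=40 dir=N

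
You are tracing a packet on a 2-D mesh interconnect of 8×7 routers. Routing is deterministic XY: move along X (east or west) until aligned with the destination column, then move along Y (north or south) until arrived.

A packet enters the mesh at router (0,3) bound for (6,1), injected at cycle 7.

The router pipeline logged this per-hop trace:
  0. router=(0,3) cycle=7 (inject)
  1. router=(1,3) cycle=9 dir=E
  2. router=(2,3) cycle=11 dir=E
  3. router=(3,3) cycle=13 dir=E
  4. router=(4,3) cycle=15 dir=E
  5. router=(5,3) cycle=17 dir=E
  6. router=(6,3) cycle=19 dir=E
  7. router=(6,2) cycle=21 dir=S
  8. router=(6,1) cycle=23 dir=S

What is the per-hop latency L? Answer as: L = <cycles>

From hop 0 (7) to hop 1 (9): +2 cycles.
Per-hop latency L = Δcyc = 2.

L = 2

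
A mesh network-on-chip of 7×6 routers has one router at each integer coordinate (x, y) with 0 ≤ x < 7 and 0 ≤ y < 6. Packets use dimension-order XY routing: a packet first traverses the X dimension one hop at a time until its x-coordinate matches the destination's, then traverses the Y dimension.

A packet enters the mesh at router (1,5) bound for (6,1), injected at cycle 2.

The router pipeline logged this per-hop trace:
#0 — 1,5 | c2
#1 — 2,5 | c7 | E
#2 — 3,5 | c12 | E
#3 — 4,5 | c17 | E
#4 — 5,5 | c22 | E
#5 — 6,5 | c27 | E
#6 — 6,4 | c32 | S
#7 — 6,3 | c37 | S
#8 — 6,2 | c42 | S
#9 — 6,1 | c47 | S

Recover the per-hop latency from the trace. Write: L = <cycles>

L = 5

cyc[1] − cyc[0] = 7 − 2 = 5.
Each hop adds L, hence L = 5.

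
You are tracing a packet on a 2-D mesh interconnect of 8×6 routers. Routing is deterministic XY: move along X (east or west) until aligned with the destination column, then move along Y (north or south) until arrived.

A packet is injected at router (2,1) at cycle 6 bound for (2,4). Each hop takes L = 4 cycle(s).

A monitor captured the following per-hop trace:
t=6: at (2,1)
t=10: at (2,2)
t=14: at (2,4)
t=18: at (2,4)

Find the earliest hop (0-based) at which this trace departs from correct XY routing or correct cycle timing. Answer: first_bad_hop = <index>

  1: Δx=+0 Δy=+1 Δt=4 [ok]
  2: Δx=+0 Δy=+2 Δt=4 [BAD: non-unit step]

first_bad_hop = 2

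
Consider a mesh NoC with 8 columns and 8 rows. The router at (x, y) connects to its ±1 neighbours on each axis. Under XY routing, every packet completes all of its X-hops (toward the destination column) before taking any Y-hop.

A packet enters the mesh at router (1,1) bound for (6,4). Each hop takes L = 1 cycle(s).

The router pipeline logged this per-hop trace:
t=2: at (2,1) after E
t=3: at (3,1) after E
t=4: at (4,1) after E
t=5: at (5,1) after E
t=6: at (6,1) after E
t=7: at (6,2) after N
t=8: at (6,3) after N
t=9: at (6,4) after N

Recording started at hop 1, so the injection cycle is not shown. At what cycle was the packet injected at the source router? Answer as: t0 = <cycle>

t0 = 1

At hop 1 the cycle is 2; in general cyc_k = t0 + kL.
Subtract one hop: t0 = 2 − 1 = 1.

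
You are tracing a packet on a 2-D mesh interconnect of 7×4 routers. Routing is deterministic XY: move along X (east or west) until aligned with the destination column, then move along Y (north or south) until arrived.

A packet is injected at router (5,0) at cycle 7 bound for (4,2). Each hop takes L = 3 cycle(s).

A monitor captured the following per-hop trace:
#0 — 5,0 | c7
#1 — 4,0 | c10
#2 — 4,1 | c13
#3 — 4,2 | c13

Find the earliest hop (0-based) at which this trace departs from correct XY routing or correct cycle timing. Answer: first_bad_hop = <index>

first_bad_hop = 3

[1] (-1,+0) / 3c ⇒ ok
[2] (+0,+1) / 3c ⇒ ok
[3] (+0,+1) / 0c ⇒ BAD: Δcyc=0≠L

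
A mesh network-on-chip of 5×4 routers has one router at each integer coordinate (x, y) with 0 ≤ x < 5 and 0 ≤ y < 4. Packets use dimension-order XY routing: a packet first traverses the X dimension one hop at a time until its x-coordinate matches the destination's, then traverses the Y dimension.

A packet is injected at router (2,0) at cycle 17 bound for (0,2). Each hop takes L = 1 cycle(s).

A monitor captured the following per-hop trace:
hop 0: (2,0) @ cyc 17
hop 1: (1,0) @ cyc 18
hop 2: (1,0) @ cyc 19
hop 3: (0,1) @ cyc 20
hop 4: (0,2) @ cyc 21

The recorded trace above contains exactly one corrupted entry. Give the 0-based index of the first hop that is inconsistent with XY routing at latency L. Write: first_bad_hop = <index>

hop 1: step (-1,+0), +1 cyc — ok
hop 2: step (+0,+0), +1 cyc — BAD: non-unit step

first_bad_hop = 2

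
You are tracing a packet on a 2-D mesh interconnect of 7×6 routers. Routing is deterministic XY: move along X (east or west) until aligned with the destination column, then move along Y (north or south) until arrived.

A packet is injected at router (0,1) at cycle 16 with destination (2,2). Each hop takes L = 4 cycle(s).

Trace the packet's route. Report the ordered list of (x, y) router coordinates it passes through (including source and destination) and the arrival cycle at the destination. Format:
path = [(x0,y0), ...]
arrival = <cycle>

path = [(0,1), (1,1), (2,1), (2,2)]
arrival = 28

[0] x=0 y=1 t=16
[1] x=1 y=1 t=20 →E
[2] x=2 y=1 t=24 →E
[3] x=2 y=2 t=28 →N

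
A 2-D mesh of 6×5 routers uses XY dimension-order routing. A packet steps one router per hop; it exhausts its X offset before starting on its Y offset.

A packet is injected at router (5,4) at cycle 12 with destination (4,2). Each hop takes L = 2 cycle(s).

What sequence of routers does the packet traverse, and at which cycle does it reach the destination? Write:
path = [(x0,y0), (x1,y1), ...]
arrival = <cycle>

path = [(5,4), (4,4), (4,3), (4,2)]
arrival = 18

[0] x=5 y=4 t=12
[1] x=4 y=4 t=14 →W
[2] x=4 y=3 t=16 →S
[3] x=4 y=2 t=18 →S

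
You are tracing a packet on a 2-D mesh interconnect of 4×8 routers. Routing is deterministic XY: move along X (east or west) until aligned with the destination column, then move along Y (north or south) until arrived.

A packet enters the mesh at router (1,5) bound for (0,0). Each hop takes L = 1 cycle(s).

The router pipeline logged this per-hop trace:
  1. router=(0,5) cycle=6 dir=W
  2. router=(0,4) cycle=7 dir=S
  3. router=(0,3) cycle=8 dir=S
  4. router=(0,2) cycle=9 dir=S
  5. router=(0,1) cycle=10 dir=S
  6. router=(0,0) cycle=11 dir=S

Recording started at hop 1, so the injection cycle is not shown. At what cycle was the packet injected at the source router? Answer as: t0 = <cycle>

Hop 1 reached at cycle 6; hop k is at t0 + k·L.
Therefore t0 = 6 − L = 5.

t0 = 5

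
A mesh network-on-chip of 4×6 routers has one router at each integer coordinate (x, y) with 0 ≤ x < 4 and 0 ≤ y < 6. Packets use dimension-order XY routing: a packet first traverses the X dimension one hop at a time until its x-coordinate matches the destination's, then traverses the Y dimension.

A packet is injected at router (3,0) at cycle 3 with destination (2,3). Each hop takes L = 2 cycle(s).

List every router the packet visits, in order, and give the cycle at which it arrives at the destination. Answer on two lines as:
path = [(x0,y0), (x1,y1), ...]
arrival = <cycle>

[0] x=3 y=0 t=3
[1] x=2 y=0 t=5 →W
[2] x=2 y=1 t=7 →N
[3] x=2 y=2 t=9 →N
[4] x=2 y=3 t=11 →N

path = [(3,0), (2,0), (2,1), (2,2), (2,3)]
arrival = 11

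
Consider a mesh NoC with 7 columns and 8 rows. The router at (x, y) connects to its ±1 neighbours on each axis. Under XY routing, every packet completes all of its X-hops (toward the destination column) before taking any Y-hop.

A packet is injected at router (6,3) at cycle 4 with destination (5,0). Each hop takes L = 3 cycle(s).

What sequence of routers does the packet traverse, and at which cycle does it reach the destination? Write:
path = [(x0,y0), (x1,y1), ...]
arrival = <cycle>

path = [(6,3), (5,3), (5,2), (5,1), (5,0)]
arrival = 16

[0] x=6 y=3 t=4
[1] x=5 y=3 t=7 →W
[2] x=5 y=2 t=10 →S
[3] x=5 y=1 t=13 →S
[4] x=5 y=0 t=16 →S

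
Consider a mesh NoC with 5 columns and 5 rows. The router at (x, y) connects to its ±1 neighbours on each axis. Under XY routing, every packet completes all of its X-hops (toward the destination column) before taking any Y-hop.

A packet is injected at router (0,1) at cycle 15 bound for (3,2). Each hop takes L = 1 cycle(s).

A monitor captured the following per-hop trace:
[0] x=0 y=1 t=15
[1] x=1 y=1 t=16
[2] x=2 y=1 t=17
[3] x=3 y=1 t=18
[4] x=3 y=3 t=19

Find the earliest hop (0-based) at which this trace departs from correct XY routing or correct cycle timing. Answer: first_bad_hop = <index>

first_bad_hop = 4

hop 1: step (+1,+0), +1 cyc — ok
hop 2: step (+1,+0), +1 cyc — ok
hop 3: step (+1,+0), +1 cyc — ok
hop 4: step (+0,+2), +1 cyc — BAD: non-unit step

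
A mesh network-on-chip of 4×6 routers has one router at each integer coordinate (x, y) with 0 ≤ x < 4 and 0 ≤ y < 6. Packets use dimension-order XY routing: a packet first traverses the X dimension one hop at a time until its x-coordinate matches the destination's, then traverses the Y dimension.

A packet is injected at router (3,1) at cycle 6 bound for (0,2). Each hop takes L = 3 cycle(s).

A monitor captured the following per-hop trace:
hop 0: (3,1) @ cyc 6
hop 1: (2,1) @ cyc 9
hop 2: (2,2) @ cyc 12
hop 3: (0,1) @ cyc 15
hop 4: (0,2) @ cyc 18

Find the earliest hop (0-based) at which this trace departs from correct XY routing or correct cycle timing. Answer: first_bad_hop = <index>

[1] (-1,+0) / 3c ⇒ ok
[2] (+0,+1) / 3c ⇒ BAD: Y-move but x=2≠0

first_bad_hop = 2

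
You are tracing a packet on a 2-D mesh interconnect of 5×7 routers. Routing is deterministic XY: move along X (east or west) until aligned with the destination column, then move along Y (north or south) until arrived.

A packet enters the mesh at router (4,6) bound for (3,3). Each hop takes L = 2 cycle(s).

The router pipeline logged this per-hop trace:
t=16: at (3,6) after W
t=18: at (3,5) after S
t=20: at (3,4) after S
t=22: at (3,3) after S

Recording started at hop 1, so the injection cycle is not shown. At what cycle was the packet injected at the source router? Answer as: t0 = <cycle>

The first recorded entry is hop 1 at cycle 16.
Subtract one hop: t0 = 16 − 2 = 14.

t0 = 14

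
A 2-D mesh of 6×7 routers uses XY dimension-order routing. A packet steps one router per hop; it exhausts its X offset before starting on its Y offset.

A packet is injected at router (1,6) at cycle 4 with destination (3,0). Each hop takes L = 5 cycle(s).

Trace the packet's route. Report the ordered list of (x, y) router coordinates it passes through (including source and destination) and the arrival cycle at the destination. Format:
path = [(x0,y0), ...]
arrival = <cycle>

t=4: at (1,6)
t=9: at (2,6) after E
t=14: at (3,6) after E
t=19: at (3,5) after S
t=24: at (3,4) after S
t=29: at (3,3) after S
t=34: at (3,2) after S
t=39: at (3,1) after S
t=44: at (3,0) after S

path = [(1,6), (2,6), (3,6), (3,5), (3,4), (3,3), (3,2), (3,1), (3,0)]
arrival = 44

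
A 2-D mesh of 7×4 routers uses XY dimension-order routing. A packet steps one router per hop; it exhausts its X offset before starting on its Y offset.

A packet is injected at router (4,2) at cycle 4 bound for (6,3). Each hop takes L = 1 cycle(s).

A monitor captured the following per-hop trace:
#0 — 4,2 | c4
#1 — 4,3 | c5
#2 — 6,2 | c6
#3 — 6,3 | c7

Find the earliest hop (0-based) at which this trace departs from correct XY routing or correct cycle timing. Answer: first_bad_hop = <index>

check 1→ d=(0,1) cyc+1: BAD: Y-move but x=4≠6

first_bad_hop = 1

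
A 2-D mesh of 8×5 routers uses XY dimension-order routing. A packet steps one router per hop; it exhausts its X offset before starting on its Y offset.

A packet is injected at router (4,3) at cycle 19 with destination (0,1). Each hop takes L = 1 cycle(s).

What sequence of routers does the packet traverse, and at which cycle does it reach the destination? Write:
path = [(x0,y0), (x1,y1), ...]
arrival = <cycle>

#0 — 4,3 | c19
#1 — 3,3 | c20 | W
#2 — 2,3 | c21 | W
#3 — 1,3 | c22 | W
#4 — 0,3 | c23 | W
#5 — 0,2 | c24 | S
#6 — 0,1 | c25 | S

path = [(4,3), (3,3), (2,3), (1,3), (0,3), (0,2), (0,1)]
arrival = 25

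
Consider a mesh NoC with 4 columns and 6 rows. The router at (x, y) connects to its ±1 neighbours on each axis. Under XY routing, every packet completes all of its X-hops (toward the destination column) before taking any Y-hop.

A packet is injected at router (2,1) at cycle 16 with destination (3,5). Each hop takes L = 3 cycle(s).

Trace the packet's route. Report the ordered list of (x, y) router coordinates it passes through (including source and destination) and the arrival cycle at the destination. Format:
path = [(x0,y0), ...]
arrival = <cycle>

#0 — 2,1 | c16
#1 — 3,1 | c19 | E
#2 — 3,2 | c22 | N
#3 — 3,3 | c25 | N
#4 — 3,4 | c28 | N
#5 — 3,5 | c31 | N

path = [(2,1), (3,1), (3,2), (3,3), (3,4), (3,5)]
arrival = 31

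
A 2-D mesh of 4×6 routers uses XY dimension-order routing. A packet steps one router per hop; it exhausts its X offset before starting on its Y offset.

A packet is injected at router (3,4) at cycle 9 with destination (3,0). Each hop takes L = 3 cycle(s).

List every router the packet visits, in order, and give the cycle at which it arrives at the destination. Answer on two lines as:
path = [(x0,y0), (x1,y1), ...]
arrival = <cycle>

path = [(3,4), (3,3), (3,2), (3,1), (3,0)]
arrival = 21

  0. router=(3,4) cycle=9 (inject)
  1. router=(3,3) cycle=12 dir=S
  2. router=(3,2) cycle=15 dir=S
  3. router=(3,1) cycle=18 dir=S
  4. router=(3,0) cycle=21 dir=S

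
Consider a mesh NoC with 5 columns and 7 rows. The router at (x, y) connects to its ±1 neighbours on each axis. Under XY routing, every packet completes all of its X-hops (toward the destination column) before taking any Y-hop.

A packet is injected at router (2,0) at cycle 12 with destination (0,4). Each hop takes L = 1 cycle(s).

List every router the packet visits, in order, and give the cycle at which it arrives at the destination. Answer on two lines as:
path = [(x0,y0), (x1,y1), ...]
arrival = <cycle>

path = [(2,0), (1,0), (0,0), (0,1), (0,2), (0,3), (0,4)]
arrival = 18

  0. router=(2,0) cycle=12 (inject)
  1. router=(1,0) cycle=13 dir=W
  2. router=(0,0) cycle=14 dir=W
  3. router=(0,1) cycle=15 dir=N
  4. router=(0,2) cycle=16 dir=N
  5. router=(0,3) cycle=17 dir=N
  6. router=(0,4) cycle=18 dir=N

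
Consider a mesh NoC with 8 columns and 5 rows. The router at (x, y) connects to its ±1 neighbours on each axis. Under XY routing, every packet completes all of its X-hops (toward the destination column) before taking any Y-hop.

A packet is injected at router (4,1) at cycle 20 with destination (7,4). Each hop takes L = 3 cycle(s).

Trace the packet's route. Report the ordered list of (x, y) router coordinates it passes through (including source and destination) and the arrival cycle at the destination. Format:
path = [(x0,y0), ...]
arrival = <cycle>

[0] x=4 y=1 t=20
[1] x=5 y=1 t=23 →E
[2] x=6 y=1 t=26 →E
[3] x=7 y=1 t=29 →E
[4] x=7 y=2 t=32 →N
[5] x=7 y=3 t=35 →N
[6] x=7 y=4 t=38 →N

path = [(4,1), (5,1), (6,1), (7,1), (7,2), (7,3), (7,4)]
arrival = 38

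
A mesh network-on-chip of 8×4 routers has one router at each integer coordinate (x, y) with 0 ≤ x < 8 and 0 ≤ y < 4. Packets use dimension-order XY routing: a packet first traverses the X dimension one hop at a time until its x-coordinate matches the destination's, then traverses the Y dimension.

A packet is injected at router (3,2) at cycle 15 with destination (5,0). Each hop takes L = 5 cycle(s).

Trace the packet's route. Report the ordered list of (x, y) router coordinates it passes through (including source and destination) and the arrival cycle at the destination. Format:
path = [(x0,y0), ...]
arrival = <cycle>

path = [(3,2), (4,2), (5,2), (5,1), (5,0)]
arrival = 35

t=15: at (3,2)
t=20: at (4,2) after E
t=25: at (5,2) after E
t=30: at (5,1) after S
t=35: at (5,0) after S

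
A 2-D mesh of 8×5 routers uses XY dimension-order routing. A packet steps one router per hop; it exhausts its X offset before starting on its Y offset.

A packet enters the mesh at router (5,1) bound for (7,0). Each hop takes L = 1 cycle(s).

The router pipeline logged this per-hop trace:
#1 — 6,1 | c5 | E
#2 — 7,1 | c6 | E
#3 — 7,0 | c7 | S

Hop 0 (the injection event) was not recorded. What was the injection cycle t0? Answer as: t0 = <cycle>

t0 = 4

The first recorded entry is hop 1 at cycle 5.
t0 = cyc[1] − L = 5 − 1 = 4.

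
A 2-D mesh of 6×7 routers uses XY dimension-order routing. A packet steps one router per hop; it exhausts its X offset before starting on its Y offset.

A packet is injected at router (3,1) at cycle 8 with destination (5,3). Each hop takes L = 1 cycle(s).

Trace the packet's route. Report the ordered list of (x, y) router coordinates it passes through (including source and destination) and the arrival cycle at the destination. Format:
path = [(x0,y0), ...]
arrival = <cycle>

src (3,1)  cyc=8
E→(4,1)  cyc=9
E→(5,1)  cyc=10
N→(5,2)  cyc=11
N→(5,3)  cyc=12

path = [(3,1), (4,1), (5,1), (5,2), (5,3)]
arrival = 12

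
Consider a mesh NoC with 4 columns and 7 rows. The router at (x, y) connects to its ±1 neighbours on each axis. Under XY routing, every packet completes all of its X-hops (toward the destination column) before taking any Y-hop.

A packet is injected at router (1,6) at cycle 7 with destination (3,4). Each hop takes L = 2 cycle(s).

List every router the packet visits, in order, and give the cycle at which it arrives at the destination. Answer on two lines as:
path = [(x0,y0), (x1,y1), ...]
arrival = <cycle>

t=7: at (1,6)
t=9: at (2,6) after E
t=11: at (3,6) after E
t=13: at (3,5) after S
t=15: at (3,4) after S

path = [(1,6), (2,6), (3,6), (3,5), (3,4)]
arrival = 15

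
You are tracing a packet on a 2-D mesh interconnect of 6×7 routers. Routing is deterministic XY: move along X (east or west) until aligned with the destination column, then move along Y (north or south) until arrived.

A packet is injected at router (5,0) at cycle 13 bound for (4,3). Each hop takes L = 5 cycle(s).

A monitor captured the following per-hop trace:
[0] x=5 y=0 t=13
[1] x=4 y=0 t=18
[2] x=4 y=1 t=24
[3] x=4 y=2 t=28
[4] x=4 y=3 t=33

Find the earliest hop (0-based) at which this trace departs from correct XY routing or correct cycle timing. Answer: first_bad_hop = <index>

  1: Δx=-1 Δy=+0 Δt=5 [ok]
  2: Δx=+0 Δy=+1 Δt=6 [BAD: Δcyc=6≠L]

first_bad_hop = 2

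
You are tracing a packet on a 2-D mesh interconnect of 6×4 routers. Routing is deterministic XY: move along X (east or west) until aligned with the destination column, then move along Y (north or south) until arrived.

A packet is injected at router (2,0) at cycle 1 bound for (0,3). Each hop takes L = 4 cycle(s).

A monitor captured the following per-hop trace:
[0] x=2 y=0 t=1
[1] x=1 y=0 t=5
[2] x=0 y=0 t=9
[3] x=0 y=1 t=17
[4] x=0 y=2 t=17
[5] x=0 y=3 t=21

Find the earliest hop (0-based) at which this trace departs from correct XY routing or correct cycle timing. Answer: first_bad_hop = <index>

first_bad_hop = 3

  1: Δx=-1 Δy=+0 Δt=4 [ok]
  2: Δx=-1 Δy=+0 Δt=4 [ok]
  3: Δx=+0 Δy=+1 Δt=8 [BAD: Δcyc=8≠L]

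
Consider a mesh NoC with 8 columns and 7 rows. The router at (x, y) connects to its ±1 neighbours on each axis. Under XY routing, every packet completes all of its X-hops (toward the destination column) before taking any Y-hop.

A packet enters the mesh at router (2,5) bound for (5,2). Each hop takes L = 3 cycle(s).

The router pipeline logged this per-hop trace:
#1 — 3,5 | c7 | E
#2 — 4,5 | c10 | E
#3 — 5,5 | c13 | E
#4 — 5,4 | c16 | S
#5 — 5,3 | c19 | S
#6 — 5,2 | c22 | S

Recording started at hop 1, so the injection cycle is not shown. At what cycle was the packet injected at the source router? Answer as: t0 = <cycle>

t0 = 4

The first recorded entry is hop 1 at cycle 7.
Subtract one hop: t0 = 7 − 3 = 4.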